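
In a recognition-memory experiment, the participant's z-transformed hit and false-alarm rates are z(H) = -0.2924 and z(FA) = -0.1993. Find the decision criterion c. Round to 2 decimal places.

c = 0.25

c = −½·[z(H) + z(FA)] = −½·(-0.2924 + (-0.1993)) = 0.24585
c > 0: the participant has a conservative response bias.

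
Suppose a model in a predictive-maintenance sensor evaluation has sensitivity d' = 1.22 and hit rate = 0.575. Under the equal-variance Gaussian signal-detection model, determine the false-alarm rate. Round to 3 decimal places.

z(hit rate) = z(0.575) = 0.1891
z(FA) = z(H) − d' = 0.1891 − 1.22 = -1.0309
false-alarm rate = Φ(-1.0309) = 0.1513

false-alarm rate = 0.151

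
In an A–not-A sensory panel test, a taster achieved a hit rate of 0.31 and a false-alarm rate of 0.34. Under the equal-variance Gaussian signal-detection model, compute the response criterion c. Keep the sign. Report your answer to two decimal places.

c = 0.45

Φ⁻¹(0.31) = -0.4959, Φ⁻¹(0.34) = -0.4125
c = −½·[z(H) + z(FA)] = −0.5 × (-0.4959 + (-0.4125)) = 0.4542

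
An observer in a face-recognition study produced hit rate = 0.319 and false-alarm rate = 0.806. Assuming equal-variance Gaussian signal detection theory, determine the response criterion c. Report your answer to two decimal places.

z(0.319) = -0.4705, z(0.806) = 0.8633
c = −½·[z(H) + z(FA)] = −0.5 × (-0.4705 + 0.8633) = -0.1964
c < 0: the observer has a liberal response bias.

c = -0.20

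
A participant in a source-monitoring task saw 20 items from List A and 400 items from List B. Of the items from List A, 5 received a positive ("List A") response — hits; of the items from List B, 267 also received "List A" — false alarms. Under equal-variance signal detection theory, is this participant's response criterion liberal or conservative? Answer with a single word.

z(H) = -0.674, z(FA) = 0.433
c = −½·(z(H) + z(FA)) = 0.1205
c > 0 → conservative criterion (biased toward responding “no”).

conservative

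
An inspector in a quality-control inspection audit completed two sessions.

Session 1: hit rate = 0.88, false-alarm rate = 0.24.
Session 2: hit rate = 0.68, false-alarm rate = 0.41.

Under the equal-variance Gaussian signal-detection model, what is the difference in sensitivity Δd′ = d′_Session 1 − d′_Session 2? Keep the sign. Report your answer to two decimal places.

Session 1: z(0.88) = 1.175, z(0.24) = -0.706, d' = 1.881
Session 2: z(0.68) = 0.468, z(0.41) = -0.228, d' = 0.696
Δd' = d'_Session 1 − d'_Session 2 = 1.881 − 0.696 = 1.185
Session 1 has the higher sensitivity.

Δd′ = 1.19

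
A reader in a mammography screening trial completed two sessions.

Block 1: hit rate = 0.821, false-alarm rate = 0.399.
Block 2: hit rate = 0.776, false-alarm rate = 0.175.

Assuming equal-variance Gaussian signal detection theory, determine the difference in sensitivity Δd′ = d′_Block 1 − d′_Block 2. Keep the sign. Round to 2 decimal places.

Δd′ = -0.52

Block 1: z(0.821) = 0.919, z(0.399) = -0.256, d' = 1.175
Block 2: z(0.776) = 0.759, z(0.175) = -0.935, d' = 1.694
Δd' = d'_Block 1 − d'_Block 2 = 1.175 − 1.694 = -0.519
Block 2 has the higher sensitivity.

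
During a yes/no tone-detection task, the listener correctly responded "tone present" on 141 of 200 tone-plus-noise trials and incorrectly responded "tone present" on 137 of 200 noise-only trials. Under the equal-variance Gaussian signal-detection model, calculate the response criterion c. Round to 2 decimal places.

H = 141/200 = 0.7050
FA = 137/200 = 0.6850
z(0.7050) = 0.539, z(0.6850) = 0.482
c = −½·[z(H) + z(FA)] = −0.5 × (0.539 + 0.482) = -0.5105
c < 0: the listener has a liberal response bias.

c = -0.51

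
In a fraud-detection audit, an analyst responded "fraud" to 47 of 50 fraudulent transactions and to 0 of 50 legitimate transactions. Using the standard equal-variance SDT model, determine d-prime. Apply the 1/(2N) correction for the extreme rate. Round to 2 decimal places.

d-prime = 3.88

The false-alarm rate is 0/50 = 0, so apply the 1/(2N) correction: FA → 1/(2·50) = 0.01000.
z(H) = z(0.94000) = 1.555
z(FA) = z(0.01000) = -2.326
d' = 1.555 − (-2.326) = 3.881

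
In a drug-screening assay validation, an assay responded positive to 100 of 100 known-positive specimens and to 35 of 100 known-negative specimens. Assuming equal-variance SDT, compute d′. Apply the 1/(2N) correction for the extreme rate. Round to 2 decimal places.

The hit rate is 100/100 = 1, so apply the 1/(2N) correction: H → 1 − 1/(2·100) = 0.99500.
z(H) = z(0.99500) = 2.576
z(FA) = z(0.35000) = -0.385
d' = 2.576 − (-0.385) = 2.961

d′ = 2.96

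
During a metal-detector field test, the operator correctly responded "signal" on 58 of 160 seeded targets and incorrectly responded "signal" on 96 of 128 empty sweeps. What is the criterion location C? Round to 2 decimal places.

C = -0.16

H = 58/160 = 0.3625
FA = 96/128 = 0.7500
Φ⁻¹(H) = -0.3518
Φ⁻¹(FA) = 0.6745
c = −½·[z(H) + z(FA)] = −0.5 × (-0.3518 + 0.6745) = -0.16135
c < 0: the operator has a liberal response bias.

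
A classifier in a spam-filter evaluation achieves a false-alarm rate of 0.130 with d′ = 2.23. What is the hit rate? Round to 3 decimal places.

z(false-alarm rate) = z(0.130) = -1.1264
z(H) = z(FA) + d' = -1.1264 + 2.23 = 1.1036
hit rate = Φ(1.1036) = 0.8651

hit rate = 0.865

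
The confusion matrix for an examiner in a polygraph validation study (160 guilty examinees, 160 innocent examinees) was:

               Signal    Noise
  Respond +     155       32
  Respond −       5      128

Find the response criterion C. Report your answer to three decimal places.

H = 155/160 = 0.9688
FA = 32/160 = 0.2000
z(H) = 1.8634
z(FA) = -0.8416
c = −½·[z(H) + z(FA)] = −0.5 × (1.8634 + (-0.8416)) = -0.5109
c < 0: the examiner has a liberal response bias.

C = -0.511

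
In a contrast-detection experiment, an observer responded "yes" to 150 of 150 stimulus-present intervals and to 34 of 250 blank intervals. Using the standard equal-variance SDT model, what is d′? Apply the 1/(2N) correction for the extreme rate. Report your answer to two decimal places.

d′ = 3.81

The hit rate is 150/150 = 1, so apply the 1/(2N) correction: H → 1 − 1/(2·150) = 0.99667.
z(H) = z(0.99667) = 2.713
z(FA) = z(0.13600) = -1.098
d' = 2.713 − (-1.098) = 3.811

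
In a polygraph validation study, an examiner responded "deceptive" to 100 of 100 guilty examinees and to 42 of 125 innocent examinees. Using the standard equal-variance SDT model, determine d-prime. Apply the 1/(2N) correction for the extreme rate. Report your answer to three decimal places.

d-prime = 2.999

The hit rate is 100/100 = 1, so apply the 1/(2N) correction: H → 1 − 1/(2·100) = 0.99500.
z(H) = z(0.99500) = 2.5758
z(FA) = z(0.33600) = -0.4234
d' = 2.5758 − (-0.4234) = 2.9992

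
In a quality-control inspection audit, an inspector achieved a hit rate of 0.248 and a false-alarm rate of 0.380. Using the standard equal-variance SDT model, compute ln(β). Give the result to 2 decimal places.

ln β = -0.19

z(H) = z(0.248) = -0.681
z(FA) = z(0.380) = -0.305
ln β = −½·[z(H)² − z(FA)²] = −0.5 × (0.464 − 0.093) = -0.1855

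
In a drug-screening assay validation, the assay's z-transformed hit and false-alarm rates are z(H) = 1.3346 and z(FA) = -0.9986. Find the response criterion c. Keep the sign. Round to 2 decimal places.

c = −½·[z(H) + z(FA)] = −½·(1.3346 + (-0.9986)) = -0.1680
c < 0: the assay has a liberal response bias.

c = -0.17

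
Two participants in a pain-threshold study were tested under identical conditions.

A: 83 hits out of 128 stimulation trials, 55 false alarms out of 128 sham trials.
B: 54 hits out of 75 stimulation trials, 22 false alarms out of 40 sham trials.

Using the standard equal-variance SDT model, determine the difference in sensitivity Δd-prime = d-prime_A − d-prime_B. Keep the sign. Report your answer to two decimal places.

Δd-prime = 0.10

A: z(0.6484) = 0.381, z(0.4297) = -0.177, d' = 0.558
B: z(0.7200) = 0.583, z(0.5500) = 0.126, d' = 0.457
Δd' = d'_A − d'_B = 0.558 − 0.457 = 0.101
A has the higher sensitivity.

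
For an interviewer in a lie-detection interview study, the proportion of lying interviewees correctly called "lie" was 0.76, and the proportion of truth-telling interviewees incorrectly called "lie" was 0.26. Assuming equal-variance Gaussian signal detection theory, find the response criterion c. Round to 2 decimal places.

c = -0.03

z(0.76) = 0.706, z(0.26) = -0.643
c = −½·[z(H) + z(FA)] = −0.5 × (0.706 + (-0.643)) = -0.0315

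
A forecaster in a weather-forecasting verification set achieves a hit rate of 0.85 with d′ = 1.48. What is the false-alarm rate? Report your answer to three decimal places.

z(hit rate) = z(0.85) = 1.0364
z(FA) = z(H) − d' = 1.0364 − 1.48 = -0.4436
false-alarm rate = Φ(-0.4436) = 0.3287

false-alarm rate = 0.329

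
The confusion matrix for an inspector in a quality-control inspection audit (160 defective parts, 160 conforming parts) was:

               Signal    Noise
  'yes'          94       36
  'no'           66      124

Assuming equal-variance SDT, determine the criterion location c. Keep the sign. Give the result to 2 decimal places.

c = 0.27

H = 94/160 = 0.5875
FA = 36/160 = 0.2250
z(H) = 0.221
z(FA) = -0.755
c = −½·[z(H) + z(FA)] = −0.5 × (0.221 + (-0.755)) = 0.267
c > 0: the inspector has a conservative response bias.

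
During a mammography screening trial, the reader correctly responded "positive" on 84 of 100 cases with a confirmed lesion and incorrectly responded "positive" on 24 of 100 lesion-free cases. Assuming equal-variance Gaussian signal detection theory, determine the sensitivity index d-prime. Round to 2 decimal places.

d-prime = 1.70

H = 84/100 = 0.8400
FA = 24/100 = 0.2400
z(H) = 0.9945
z(FA) = -0.7063
d' = z(H) − z(FA) = 0.9945 − (-0.7063) = 1.7008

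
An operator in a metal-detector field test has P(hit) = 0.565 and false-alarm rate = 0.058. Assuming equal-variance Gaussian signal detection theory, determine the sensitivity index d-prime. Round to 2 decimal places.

d-prime = 1.74

z(H) = 0.1637
z(FA) = -1.5718
d' = z(H) − z(FA) = 0.1637 − (-1.5718) = 1.7355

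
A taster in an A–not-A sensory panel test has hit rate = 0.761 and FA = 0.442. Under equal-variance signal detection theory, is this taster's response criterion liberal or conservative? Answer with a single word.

z(H) = 0.710, z(FA) = -0.146
c = −½·(z(H) + z(FA)) = -0.282
c < 0 → liberal criterion (biased toward responding “yes”).

liberal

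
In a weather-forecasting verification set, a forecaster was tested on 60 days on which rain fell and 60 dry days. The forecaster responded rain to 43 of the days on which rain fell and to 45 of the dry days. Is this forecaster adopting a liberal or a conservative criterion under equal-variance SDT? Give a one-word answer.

liberal

z(H) = 0.573, z(FA) = 0.674
c = −½·(z(H) + z(FA)) = -0.6235
c < 0 → liberal criterion (biased toward responding “yes”).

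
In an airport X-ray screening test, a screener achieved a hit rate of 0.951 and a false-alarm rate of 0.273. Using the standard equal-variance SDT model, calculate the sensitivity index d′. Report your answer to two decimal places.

z(H) = z(0.951) = 1.655
z(FA) = z(0.273) = -0.604
d' = z(H) − z(FA) = 1.655 − (-0.604) = 2.259

d′ = 2.26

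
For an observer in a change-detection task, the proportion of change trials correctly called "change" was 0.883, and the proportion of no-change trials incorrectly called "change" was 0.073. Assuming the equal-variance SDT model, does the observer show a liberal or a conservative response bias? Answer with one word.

z(H) = 1.190, z(FA) = -1.454
c = −½·(z(H) + z(FA)) = 0.132
c > 0 → conservative criterion (biased toward responding “no”).

conservative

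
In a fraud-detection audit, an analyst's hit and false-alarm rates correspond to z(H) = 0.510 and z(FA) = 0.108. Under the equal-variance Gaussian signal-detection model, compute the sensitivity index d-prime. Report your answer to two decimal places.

d-prime = 0.40

d' = z(H) − z(FA) = 0.510 − 0.108 = 0.402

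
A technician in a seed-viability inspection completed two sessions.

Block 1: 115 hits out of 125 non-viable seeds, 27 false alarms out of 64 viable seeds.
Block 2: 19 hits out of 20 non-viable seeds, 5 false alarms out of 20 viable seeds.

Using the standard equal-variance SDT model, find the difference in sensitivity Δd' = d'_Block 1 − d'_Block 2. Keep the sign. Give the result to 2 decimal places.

Block 1: z(0.9200) = 1.405, z(0.4219) = -0.197, d' = 1.602
Block 2: z(0.9500) = 1.645, z(0.2500) = -0.674, d' = 2.319
Δd' = d'_Block 1 − d'_Block 2 = 1.602 − 2.319 = -0.717
Block 2 has the higher sensitivity.

Δd' = -0.72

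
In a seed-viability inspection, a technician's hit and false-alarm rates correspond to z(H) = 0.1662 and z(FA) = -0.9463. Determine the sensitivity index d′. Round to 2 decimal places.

d′ = 1.11

d' = z(H) − z(FA) = 0.1662 − (-0.9463) = 1.1125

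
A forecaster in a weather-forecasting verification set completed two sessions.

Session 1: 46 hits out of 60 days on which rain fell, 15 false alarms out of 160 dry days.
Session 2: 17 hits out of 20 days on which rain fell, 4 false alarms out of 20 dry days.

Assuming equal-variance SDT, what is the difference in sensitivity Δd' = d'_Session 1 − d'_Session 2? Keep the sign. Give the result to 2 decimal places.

Session 1: z(0.7667) = 0.728, z(0.0938) = -1.318, d' = 2.046
Session 2: z(0.8500) = 1.036, z(0.2000) = -0.842, d' = 1.878
Δd' = d'_Session 1 − d'_Session 2 = 2.046 − 1.878 = 0.168
Session 1 has the higher sensitivity.

Δd' = 0.17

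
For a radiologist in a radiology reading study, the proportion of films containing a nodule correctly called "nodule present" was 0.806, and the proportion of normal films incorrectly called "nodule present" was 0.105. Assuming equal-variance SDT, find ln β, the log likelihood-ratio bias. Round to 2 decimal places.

z(0.806) = 0.863, z(0.105) = -1.254
ln β = −½·[z(H)² − z(FA)²] = −0.5 × (0.745 − 1.573) = 0.414

ln β = 0.41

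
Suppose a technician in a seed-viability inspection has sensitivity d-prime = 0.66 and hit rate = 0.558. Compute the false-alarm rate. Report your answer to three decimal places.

z(hit rate) = z(0.558) = 0.1459
z(FA) = z(H) − d' = 0.1459 − 0.66 = -0.5141
false-alarm rate = Φ(-0.5141) = 0.3036

false-alarm rate = 0.304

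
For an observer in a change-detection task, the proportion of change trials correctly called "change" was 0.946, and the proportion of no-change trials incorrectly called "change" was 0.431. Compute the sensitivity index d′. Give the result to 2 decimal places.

Φ⁻¹(H) = Φ⁻¹(0.946) = 1.6072
Φ⁻¹(FA) = Φ⁻¹(0.431) = -0.1738
d' = z(H) − z(FA) = 1.6072 − (-0.1738) = 1.7810

d′ = 1.78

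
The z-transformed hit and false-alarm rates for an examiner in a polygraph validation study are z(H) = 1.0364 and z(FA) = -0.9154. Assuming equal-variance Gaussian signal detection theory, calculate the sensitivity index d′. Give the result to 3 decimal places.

d' = z(H) − z(FA) = 1.0364 − (-0.9154) = 1.9518

d′ = 1.952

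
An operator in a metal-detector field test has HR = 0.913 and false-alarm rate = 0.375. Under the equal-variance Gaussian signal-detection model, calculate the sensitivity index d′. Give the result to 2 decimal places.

d′ = 1.68

z(H) = 1.3595
z(FA) = -0.3186
d' = z(H) − z(FA) = 1.3595 − (-0.3186) = 1.6781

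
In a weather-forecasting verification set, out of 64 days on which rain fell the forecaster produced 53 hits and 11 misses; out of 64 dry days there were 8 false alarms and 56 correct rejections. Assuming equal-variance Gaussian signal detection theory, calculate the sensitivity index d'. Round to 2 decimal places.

H = 53/64 = 0.8281
FA = 8/64 = 0.1250
z(0.8281) = 0.9467, z(0.1250) = -1.1503
d' = z(H) − z(FA) = 0.9467 − (-1.1503) = 2.0970

d' = 2.10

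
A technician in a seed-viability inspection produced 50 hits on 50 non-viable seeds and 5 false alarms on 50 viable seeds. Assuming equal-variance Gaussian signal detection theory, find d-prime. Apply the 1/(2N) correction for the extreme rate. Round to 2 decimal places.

d-prime = 3.61

The hit rate is 50/50 = 1, so apply the 1/(2N) correction: H → 1 − 1/(2·50) = 0.99000.
z(H) = z(0.99000) = 2.326
z(FA) = z(0.10000) = -1.282
d' = 2.326 − (-1.282) = 3.608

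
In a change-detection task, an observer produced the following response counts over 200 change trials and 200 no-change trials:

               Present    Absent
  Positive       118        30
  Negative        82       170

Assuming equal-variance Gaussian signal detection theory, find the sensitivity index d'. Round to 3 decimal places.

H = 118/200 = 0.5900
FA = 30/200 = 0.1500
z(H) = 0.2275
z(FA) = -1.0364
d' = z(H) − z(FA) = 0.2275 − (-1.0364) = 1.2639

d' = 1.264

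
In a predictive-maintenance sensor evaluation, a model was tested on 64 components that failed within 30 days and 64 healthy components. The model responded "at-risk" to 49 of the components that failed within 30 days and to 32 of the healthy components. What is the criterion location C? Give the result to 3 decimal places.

H = 49/64 = 0.7656
FA = 32/64 = 0.5000
Φ⁻¹(0.7656) = 0.7244, Φ⁻¹(0.5000) = 0.0000
c = −½·[z(H) + z(FA)] = −0.5 × (0.7244 + 0.0000) = -0.3622
c < 0: the model has a liberal response bias.

C = -0.362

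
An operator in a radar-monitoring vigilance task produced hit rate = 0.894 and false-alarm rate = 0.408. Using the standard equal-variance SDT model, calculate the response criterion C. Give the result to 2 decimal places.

Φ⁻¹(H) = Φ⁻¹(0.894) = 1.248
Φ⁻¹(FA) = Φ⁻¹(0.408) = -0.233
c = −½·[z(H) + z(FA)] = −0.5 × (1.248 + (-0.233)) = -0.5075

C = -0.51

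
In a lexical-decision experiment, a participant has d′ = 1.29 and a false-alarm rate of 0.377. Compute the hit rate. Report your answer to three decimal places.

hit rate = 0.836

z(false-alarm rate) = z(0.377) = -0.3134
z(H) = z(FA) + d' = -0.3134 + 1.29 = 0.9766
hit rate = Φ(0.9766) = 0.8356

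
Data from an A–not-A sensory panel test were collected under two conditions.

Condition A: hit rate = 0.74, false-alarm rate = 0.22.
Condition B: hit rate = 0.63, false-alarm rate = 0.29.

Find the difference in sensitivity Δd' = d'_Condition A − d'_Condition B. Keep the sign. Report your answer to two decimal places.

Δd' = 0.53

Condition A: z(0.74) = 0.643, z(0.22) = -0.772, d' = 1.415
Condition B: z(0.63) = 0.332, z(0.29) = -0.553, d' = 0.885
Δd' = d'_Condition A − d'_Condition B = 1.415 − 0.885 = 0.530
Condition A has the higher sensitivity.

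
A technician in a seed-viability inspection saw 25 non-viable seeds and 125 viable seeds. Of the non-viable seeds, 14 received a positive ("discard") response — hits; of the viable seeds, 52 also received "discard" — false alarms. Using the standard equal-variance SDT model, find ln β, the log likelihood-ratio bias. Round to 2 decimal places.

ln β = 0.01

H = 14/25 = 0.5600
FA = 52/125 = 0.4160
z(H) = 0.151
z(FA) = -0.212
ln β = −½·[z(H)² − z(FA)²] = −0.5 × (0.023 − 0.045) = 0.011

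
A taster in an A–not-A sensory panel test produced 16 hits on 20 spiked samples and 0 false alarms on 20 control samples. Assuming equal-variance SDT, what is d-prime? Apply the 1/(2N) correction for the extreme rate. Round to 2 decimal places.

d-prime = 2.80

The false-alarm rate is 0/20 = 0, so apply the 1/(2N) correction: FA → 1/(2·20) = 0.02500.
z(H) = z(0.80000) = 0.842
z(FA) = z(0.02500) = -1.960
d' = 0.842 − (-1.960) = 2.802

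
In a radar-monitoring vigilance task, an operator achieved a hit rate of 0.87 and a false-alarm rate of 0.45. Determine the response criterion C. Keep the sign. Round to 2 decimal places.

C = -0.50

z(H) = 1.126
z(FA) = -0.126
c = −½·[z(H) + z(FA)] = −0.5 × (1.126 + (-0.126)) = -0.500
c < 0: the operator has a liberal response bias.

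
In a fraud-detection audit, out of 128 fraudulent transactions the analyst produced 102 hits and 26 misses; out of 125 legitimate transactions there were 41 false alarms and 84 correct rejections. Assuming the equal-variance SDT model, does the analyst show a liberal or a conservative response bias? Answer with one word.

liberal

z(H) = 0.831, z(FA) = -0.445
c = −½·(z(H) + z(FA)) = -0.193
c < 0 → liberal criterion (biased toward responding “yes”).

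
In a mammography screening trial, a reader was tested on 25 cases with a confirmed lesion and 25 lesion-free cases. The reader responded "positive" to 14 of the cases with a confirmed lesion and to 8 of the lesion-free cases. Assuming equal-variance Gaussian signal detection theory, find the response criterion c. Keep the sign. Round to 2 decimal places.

c = 0.16

H = 14/25 = 0.5600
FA = 8/25 = 0.3200
z(H) = z(0.5600) = 0.1510
z(FA) = z(0.3200) = -0.4677
c = −½·[z(H) + z(FA)] = −0.5 × (0.1510 + (-0.4677)) = 0.15835
c > 0: the reader has a conservative response bias.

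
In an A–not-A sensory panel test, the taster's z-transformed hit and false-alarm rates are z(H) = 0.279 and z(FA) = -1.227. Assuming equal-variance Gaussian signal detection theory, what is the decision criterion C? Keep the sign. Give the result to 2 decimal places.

c = −½·[z(H) + z(FA)] = −½·(0.279 + (-1.227)) = 0.474

C = 0.47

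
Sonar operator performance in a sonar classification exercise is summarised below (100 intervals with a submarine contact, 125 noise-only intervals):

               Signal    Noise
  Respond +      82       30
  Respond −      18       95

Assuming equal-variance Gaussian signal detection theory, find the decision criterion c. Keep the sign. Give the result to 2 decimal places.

c = -0.10

H = 82/100 = 0.8200
FA = 30/125 = 0.2400
z(H) = z(0.8200) = 0.9154
z(FA) = z(0.2400) = -0.7063
c = −½·[z(H) + z(FA)] = −0.5 × (0.9154 + (-0.7063)) = -0.10455
c < 0: the sonar operator has a liberal response bias.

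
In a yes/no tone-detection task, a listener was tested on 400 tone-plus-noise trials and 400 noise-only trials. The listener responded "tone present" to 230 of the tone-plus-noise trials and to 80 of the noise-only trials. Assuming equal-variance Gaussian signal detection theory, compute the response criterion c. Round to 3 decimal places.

H = 230/400 = 0.5750
FA = 80/400 = 0.2000
z(0.5750) = 0.1891, z(0.2000) = -0.8416
c = −½·[z(H) + z(FA)] = −0.5 × (0.1891 + (-0.8416)) = 0.32625

c = 0.326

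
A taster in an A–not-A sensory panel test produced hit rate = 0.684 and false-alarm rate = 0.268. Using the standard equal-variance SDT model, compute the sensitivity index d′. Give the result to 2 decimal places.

z(H) = 0.479
z(FA) = -0.619
d' = z(H) − z(FA) = 0.479 − (-0.619) = 1.098

d′ = 1.10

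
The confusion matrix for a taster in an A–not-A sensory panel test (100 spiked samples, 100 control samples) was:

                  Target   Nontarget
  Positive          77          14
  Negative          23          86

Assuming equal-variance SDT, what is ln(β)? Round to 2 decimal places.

H = 77/100 = 0.7700
FA = 14/100 = 0.1400
z(H) = 0.739
z(FA) = -1.080
ln β = −½·[z(H)² − z(FA)²] = −0.5 × (0.546 − 1.166) = 0.310

ln β = 0.31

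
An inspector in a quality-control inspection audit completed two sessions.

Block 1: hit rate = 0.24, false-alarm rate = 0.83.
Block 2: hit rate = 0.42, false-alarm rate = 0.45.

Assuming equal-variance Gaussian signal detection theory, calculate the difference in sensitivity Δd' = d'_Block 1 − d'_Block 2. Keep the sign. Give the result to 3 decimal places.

Block 1: z(0.24) = -0.7063, z(0.83) = 0.9542, d' = -1.6605
Block 2: z(0.42) = -0.2019, z(0.45) = -0.1257, d' = -0.0762
Δd' = d'_Block 1 − d'_Block 2 = -1.6605 − (-0.0762) = -1.5843
Block 2 has the higher sensitivity.

Δd' = -1.584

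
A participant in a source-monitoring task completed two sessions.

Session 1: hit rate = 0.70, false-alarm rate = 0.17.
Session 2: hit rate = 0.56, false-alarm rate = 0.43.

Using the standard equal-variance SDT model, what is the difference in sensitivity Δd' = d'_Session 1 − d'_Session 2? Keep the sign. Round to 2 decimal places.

Δd' = 1.15

Session 1: z(0.70) = 0.524, z(0.17) = -0.954, d' = 1.478
Session 2: z(0.56) = 0.151, z(0.43) = -0.176, d' = 0.327
Δd' = d'_Session 1 − d'_Session 2 = 1.478 − 0.327 = 1.151
Session 1 has the higher sensitivity.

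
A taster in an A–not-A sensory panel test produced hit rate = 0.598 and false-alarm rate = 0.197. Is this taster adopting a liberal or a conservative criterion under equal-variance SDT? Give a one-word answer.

z(H) = 0.248, z(FA) = -0.852
c = −½·(z(H) + z(FA)) = 0.302
c > 0 → conservative criterion (biased toward responding “no”).

conservative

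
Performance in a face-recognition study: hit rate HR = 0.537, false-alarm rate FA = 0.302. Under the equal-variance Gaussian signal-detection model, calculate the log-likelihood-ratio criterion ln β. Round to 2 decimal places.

ln β = 0.13

Φ⁻¹(0.537) = 0.093, Φ⁻¹(0.302) = -0.519
ln β = −½·[z(H)² − z(FA)²] = −0.5 × (0.009 − 0.269) = 0.130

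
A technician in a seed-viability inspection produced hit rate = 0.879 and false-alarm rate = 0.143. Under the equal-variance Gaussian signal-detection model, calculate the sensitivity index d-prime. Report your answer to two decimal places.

d-prime = 2.24

z(H) = 1.170
z(FA) = -1.067
d' = z(H) − z(FA) = 1.170 − (-1.067) = 2.237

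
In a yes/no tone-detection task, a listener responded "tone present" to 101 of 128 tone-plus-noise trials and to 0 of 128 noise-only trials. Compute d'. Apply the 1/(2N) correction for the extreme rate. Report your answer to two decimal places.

d' = 3.46

The false-alarm rate is 0/128 = 0, so apply the 1/(2N) correction: FA → 1/(2·128) = 0.00391.
z(H) = z(0.78906) = 0.803
z(FA) = z(0.00391) = -2.660
d' = 0.803 − (-2.660) = 3.463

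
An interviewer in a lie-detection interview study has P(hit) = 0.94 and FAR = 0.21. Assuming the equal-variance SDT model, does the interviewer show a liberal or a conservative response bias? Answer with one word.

z(H) = 1.555, z(FA) = -0.806
c = −½·(z(H) + z(FA)) = -0.3745
c < 0 → liberal criterion (biased toward responding “yes”).

liberal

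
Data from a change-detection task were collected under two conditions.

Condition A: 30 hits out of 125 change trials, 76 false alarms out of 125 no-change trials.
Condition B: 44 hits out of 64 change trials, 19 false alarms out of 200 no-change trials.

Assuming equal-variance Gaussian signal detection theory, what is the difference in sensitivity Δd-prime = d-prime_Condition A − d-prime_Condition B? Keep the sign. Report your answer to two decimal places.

Condition A: z(0.2400) = -0.706, z(0.6080) = 0.274, d' = -0.980
Condition B: z(0.6875) = 0.489, z(0.0950) = -1.311, d' = 1.800
Δd' = d'_Condition A − d'_Condition B = -0.980 − 1.800 = -2.780
Condition B has the higher sensitivity.

Δd-prime = -2.78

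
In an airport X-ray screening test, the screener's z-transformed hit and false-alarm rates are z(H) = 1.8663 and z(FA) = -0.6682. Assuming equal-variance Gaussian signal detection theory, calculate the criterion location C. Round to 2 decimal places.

c = −½·[z(H) + z(FA)] = −½·(1.8663 + (-0.6682)) = -0.59905
c < 0: the screener has a liberal response bias.

C = -0.60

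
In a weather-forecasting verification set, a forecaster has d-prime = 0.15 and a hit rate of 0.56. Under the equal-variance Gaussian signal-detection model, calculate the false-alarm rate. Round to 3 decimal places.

false-alarm rate = 0.500

z(hit rate) = z(0.56) = 0.1510
z(FA) = z(H) − d' = 0.1510 − 0.15 = 0.0010
false-alarm rate = Φ(0.0010) = 0.5004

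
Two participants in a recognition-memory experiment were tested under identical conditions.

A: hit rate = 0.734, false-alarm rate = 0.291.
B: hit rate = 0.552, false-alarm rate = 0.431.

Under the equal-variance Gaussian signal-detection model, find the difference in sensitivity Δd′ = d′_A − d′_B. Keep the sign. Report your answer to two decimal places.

A: z(0.734) = 0.625, z(0.291) = -0.550, d' = 1.175
B: z(0.552) = 0.131, z(0.431) = -0.174, d' = 0.305
Δd' = d'_A − d'_B = 1.175 − 0.305 = 0.870
A has the higher sensitivity.

Δd′ = 0.87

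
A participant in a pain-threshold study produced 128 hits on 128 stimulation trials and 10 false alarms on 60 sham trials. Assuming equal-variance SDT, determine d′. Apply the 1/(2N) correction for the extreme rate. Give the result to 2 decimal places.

d′ = 3.63

The hit rate is 128/128 = 1, so apply the 1/(2N) correction: H → 1 − 1/(2·128) = 0.99609.
z(H) = z(0.99609) = 2.660
z(FA) = z(0.16667) = -0.967
d' = 2.660 − (-0.967) = 3.627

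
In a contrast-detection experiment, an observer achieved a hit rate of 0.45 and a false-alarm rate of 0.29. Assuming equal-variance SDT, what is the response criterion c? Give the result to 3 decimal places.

z(0.45) = -0.1257, z(0.29) = -0.5534
c = −½·[z(H) + z(FA)] = −0.5 × (-0.1257 + (-0.5534)) = 0.33955

c = 0.340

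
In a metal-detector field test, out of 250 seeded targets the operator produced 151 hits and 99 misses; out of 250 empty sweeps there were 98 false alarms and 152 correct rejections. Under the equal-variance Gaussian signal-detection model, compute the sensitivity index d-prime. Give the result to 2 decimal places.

d-prime = 0.54

H = 151/250 = 0.6040
FA = 98/250 = 0.3920
z(H) = 0.2637
z(FA) = -0.2741
d' = z(H) − z(FA) = 0.2637 − (-0.2741) = 0.5378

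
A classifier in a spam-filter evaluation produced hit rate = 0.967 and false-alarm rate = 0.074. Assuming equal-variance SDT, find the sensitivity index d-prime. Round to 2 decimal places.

d-prime = 3.29

z(H) = z(0.967) = 1.838
z(FA) = z(0.074) = -1.447
d' = z(H) − z(FA) = 1.838 − (-1.447) = 3.285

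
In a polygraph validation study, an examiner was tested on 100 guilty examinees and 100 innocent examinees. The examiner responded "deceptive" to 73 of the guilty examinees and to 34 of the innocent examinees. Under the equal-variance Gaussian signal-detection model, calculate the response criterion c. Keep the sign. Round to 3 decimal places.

H = 73/100 = 0.7300
FA = 34/100 = 0.3400
z(0.7300) = 0.6128, z(0.3400) = -0.4125
c = −½·[z(H) + z(FA)] = −0.5 × (0.6128 + (-0.4125)) = -0.10015
c < 0: the examiner has a liberal response bias.

c = -0.100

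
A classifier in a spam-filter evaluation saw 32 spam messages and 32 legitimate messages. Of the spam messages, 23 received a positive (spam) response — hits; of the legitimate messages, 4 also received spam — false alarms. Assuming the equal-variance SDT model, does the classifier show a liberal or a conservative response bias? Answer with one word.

z(H) = 0.579, z(FA) = -1.150
c = −½·(z(H) + z(FA)) = 0.2855
c > 0 → conservative criterion (biased toward responding “no”).

conservative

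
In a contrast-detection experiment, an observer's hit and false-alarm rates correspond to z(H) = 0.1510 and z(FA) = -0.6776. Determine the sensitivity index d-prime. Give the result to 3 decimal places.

d-prime = 0.829

d' = z(H) − z(FA) = 0.1510 − (-0.6776) = 0.8286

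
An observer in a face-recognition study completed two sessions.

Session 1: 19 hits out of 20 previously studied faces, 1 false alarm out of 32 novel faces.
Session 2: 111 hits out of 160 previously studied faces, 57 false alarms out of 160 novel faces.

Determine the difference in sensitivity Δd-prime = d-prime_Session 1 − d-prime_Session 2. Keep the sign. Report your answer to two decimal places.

Session 1: z(0.9500) = 1.645, z(0.0312) = -1.863, d' = 3.508
Session 2: z(0.6937) = 0.506, z(0.3563) = -0.368, d' = 0.874
Δd' = d'_Session 1 − d'_Session 2 = 3.508 − 0.874 = 2.634
Session 1 has the higher sensitivity.

Δd-prime = 2.63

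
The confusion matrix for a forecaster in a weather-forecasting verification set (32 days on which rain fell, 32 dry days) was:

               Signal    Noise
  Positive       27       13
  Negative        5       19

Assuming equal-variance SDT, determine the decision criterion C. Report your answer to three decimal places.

H = 27/32 = 0.8438
FA = 13/32 = 0.4062
z(H) = z(0.8438) = 1.0102
z(FA) = z(0.4062) = -0.2373
c = −½·[z(H) + z(FA)] = −0.5 × (1.0102 + (-0.2373)) = -0.38645

C = -0.386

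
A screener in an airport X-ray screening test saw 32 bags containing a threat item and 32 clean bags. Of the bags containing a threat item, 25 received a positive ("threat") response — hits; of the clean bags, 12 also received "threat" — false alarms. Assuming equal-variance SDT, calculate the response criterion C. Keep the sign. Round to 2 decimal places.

C = -0.23

H = 25/32 = 0.7812
FA = 12/32 = 0.3750
Φ⁻¹(0.7812) = 0.776, Φ⁻¹(0.3750) = -0.319
c = −½·[z(H) + z(FA)] = −0.5 × (0.776 + (-0.319)) = -0.2285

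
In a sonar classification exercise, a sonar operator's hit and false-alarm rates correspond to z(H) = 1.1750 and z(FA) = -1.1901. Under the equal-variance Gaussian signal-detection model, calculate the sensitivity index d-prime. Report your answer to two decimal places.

d' = z(H) − z(FA) = 1.1750 − (-1.1901) = 2.3651

d-prime = 2.37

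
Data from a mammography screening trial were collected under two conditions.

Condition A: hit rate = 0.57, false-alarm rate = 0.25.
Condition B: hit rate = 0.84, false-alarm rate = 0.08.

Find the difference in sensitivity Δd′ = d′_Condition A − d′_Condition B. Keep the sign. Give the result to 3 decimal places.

Condition A: z(0.57) = 0.1764, z(0.25) = -0.6745, d' = 0.8509
Condition B: z(0.84) = 0.9945, z(0.08) = -1.4051, d' = 2.3996
Δd' = d'_Condition A − d'_Condition B = 0.8509 − 2.3996 = -1.5487
Condition B has the higher sensitivity.

Δd′ = -1.549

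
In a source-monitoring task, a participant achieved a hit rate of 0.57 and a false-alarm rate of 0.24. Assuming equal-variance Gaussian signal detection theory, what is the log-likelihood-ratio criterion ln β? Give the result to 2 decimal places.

z(H) = z(0.57) = 0.176
z(FA) = z(0.24) = -0.706
ln β = −½·[z(H)² − z(FA)²] = −0.5 × (0.031 − 0.498) = 0.2335

ln β = 0.23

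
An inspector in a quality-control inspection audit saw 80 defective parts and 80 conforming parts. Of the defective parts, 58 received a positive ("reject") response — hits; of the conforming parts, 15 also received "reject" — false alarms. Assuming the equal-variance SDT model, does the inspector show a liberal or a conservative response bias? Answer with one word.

z(H) = 0.598, z(FA) = -0.887
c = −½·(z(H) + z(FA)) = 0.1445
c > 0 → conservative criterion (biased toward responding “no”).

conservative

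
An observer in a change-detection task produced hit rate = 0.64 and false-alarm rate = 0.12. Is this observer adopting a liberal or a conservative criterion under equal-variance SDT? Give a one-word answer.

conservative

z(H) = 0.358, z(FA) = -1.175
c = −½·(z(H) + z(FA)) = 0.4085
c > 0 → conservative criterion (biased toward responding “no”).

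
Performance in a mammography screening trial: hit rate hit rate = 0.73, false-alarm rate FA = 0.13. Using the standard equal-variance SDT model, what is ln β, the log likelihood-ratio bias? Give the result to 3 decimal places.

ln β = 0.447

z(H) = 0.6128
z(FA) = -1.1264
ln β = −½·[z(H)² − z(FA)²] = −0.5 × (0.3755 − 1.2688) = 0.44665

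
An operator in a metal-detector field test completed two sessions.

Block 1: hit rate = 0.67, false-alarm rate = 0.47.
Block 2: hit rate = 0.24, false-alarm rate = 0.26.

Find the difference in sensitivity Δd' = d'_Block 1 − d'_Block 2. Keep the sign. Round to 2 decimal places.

Δd' = 0.58

Block 1: z(0.67) = 0.440, z(0.47) = -0.075, d' = 0.515
Block 2: z(0.24) = -0.706, z(0.26) = -0.643, d' = -0.063
Δd' = d'_Block 1 − d'_Block 2 = 0.515 − (-0.063) = 0.578
Block 1 has the higher sensitivity.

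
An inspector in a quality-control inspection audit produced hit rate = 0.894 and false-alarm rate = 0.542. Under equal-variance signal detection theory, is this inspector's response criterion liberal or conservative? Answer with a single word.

z(H) = 1.248, z(FA) = 0.105
c = −½·(z(H) + z(FA)) = -0.6765
c < 0 → liberal criterion (biased toward responding “yes”).

liberal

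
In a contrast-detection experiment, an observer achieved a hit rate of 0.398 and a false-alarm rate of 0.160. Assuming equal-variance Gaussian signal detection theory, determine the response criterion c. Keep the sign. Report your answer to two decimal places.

c = 0.63

z(0.398) = -0.2585, z(0.160) = -0.9945
c = −½·[z(H) + z(FA)] = −0.5 × (-0.2585 + (-0.9945)) = 0.6265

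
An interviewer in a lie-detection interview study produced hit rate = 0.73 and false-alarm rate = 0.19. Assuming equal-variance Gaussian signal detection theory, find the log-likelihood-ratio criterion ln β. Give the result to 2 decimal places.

ln β = 0.20

z(H) = 0.613
z(FA) = -0.878
ln β = −½·[z(H)² − z(FA)²] = −0.5 × (0.376 − 0.771) = 0.1975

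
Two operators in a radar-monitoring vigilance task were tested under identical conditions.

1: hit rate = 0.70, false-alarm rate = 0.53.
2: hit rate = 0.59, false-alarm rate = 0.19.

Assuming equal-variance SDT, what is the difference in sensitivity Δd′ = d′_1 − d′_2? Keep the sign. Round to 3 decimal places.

1: z(0.70) = 0.5244, z(0.53) = 0.0753, d' = 0.4491
2: z(0.59) = 0.2275, z(0.19) = -0.8779, d' = 1.1054
Δd' = d'_1 − d'_2 = 0.4491 − 1.1054 = -0.6563
2 has the higher sensitivity.

Δd′ = -0.656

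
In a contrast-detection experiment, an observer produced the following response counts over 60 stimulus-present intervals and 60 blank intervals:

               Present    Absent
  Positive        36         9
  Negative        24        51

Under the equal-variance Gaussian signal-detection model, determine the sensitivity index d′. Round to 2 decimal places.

H = 36/60 = 0.6000
FA = 9/60 = 0.1500
Φ⁻¹(0.6000) = 0.2533, Φ⁻¹(0.1500) = -1.0364
d' = z(H) − z(FA) = 0.2533 − (-1.0364) = 1.2897

d′ = 1.29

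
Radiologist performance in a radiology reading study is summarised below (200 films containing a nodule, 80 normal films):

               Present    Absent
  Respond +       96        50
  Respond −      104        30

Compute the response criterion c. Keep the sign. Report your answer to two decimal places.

c = -0.13

H = 96/200 = 0.4800
FA = 50/80 = 0.6250
z(0.4800) = -0.0502, z(0.6250) = 0.3186
c = −½·[z(H) + z(FA)] = −0.5 × (-0.0502 + 0.3186) = -0.1342
c < 0: the radiologist has a liberal response bias.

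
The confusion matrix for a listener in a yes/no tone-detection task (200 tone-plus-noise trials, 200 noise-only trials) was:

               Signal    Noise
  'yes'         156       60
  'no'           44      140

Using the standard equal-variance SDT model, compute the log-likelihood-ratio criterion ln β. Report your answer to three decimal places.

H = 156/200 = 0.7800
FA = 60/200 = 0.3000
z(H) = 0.7722
z(FA) = -0.5244
ln β = −½·[z(H)² − z(FA)²] = −0.5 × (0.5963 − 0.2750) = -0.16065

ln β = -0.161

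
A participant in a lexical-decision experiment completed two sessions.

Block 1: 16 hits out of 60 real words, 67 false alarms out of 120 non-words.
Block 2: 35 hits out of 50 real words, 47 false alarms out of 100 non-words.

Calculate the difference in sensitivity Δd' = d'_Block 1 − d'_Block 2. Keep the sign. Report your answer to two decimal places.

Δd' = -1.37

Block 1: z(0.2667) = -0.623, z(0.5583) = 0.147, d' = -0.770
Block 2: z(0.7000) = 0.524, z(0.4700) = -0.075, d' = 0.599
Δd' = d'_Block 1 − d'_Block 2 = -0.770 − 0.599 = -1.369
Block 2 has the higher sensitivity.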